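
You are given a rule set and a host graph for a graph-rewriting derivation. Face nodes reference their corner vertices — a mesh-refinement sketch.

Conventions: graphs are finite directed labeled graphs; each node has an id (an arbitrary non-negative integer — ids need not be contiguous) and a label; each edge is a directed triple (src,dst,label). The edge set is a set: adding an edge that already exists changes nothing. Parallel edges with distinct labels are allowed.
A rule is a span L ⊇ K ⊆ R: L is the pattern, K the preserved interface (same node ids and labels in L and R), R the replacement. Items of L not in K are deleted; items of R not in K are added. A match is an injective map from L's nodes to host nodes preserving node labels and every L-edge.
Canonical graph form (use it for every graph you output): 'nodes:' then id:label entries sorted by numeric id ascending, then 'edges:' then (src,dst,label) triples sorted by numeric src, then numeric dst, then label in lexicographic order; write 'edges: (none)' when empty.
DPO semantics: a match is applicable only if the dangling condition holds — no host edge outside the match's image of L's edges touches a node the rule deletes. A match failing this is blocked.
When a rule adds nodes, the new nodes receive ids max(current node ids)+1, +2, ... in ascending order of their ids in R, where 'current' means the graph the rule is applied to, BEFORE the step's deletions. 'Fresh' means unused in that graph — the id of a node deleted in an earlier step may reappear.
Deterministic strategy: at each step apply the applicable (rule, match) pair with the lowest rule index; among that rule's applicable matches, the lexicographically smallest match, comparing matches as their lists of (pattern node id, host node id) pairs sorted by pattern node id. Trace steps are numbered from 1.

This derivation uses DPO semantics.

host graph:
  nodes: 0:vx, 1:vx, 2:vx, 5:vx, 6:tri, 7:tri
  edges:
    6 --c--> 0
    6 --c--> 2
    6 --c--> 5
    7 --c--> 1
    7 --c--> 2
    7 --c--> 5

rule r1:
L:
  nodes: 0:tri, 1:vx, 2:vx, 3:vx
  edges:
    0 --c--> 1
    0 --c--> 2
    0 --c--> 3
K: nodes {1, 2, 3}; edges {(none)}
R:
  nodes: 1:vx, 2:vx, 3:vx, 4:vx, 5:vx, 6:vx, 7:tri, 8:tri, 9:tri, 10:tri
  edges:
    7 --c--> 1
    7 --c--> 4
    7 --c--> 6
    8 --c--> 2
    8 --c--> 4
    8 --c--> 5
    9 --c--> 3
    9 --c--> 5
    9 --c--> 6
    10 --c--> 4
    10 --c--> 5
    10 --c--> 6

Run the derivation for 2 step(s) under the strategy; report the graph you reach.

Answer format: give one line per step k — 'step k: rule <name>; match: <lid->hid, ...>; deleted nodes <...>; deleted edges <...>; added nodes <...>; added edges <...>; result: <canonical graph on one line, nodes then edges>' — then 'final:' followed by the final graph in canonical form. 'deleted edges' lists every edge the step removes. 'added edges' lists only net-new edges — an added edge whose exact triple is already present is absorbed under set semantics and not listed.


step 1: rule r1; match: 0->6, 1->0, 2->2, 3->5; deleted nodes 6; deleted edges (6,0,c); (6,2,c); (6,5,c); added nodes 8, 9, 10, 11, 12, 13, 14; added edges (11,0,c); (11,8,c); (11,10,c); (12,2,c); (12,8,c); (12,9,c); (13,5,c); (13,9,c); (13,10,c); (14,8,c); (14,9,c); (14,10,c); result: nodes: 0:vx, 1:vx, 2:vx, 5:vx, 7:tri, 8:vx, 9:vx, 10:vx, 11:tri, 12:tri, 13:tri, 14:tri edges: (7,1,c); (7,2,c); (7,5,c); (11,0,c); (11,8,c); (11,10,c); (12,2,c); (12,8,c); (12,9,c); (13,5,c); (13,9,c); (13,10,c); (14,8,c); (14,9,c); (14,10,c)
step 2: rule r1; match: 0->7, 1->1, 2->2, 3->5; deleted nodes 7; deleted edges (7,1,c); (7,2,c); (7,5,c); added nodes 15, 16, 17, 18, 19, 20, 21; added edges (18,1,c); (18,15,c); (18,17,c); (19,2,c); (19,15,c); (19,16,c); (20,5,c); (20,16,c); (20,17,c); (21,15,c); (21,16,c); (21,17,c); result: nodes: 0:vx, 1:vx, 2:vx, 5:vx, 8:vx, 9:vx, 10:vx, 11:tri, 12:tri, 13:tri, 14:tri, 15:vx, 16:vx, 17:vx, 18:tri, 19:tri, 20:tri, 21:tri edges: (11,0,c); (11,8,c); (11,10,c); (12,2,c); (12,8,c); (12,9,c); (13,5,c); (13,9,c); (13,10,c); (14,8,c); (14,9,c); (14,10,c); (18,1,c); (18,15,c); (18,17,c); (19,2,c); (19,15,c); (19,16,c); (20,5,c); (20,16,c); (20,17,c); (21,15,c); (21,16,c); (21,17,c)
final:
nodes: 0:vx, 1:vx, 2:vx, 5:vx, 8:vx, 9:vx, 10:vx, 11:tri, 12:tri, 13:tri, 14:tri, 15:vx, 16:vx, 17:vx, 18:tri, 19:tri, 20:tri, 21:tri
edges: (11,0,c); (11,8,c); (11,10,c); (12,2,c); (12,8,c); (12,9,c); (13,5,c); (13,9,c); (13,10,c); (14,8,c); (14,9,c); (14,10,c); (18,1,c); (18,15,c); (18,17,c); (19,2,c); (19,15,c); (19,16,c); (20,5,c); (20,16,c); (20,17,c); (21,15,c); (21,16,c); (21,17,c)


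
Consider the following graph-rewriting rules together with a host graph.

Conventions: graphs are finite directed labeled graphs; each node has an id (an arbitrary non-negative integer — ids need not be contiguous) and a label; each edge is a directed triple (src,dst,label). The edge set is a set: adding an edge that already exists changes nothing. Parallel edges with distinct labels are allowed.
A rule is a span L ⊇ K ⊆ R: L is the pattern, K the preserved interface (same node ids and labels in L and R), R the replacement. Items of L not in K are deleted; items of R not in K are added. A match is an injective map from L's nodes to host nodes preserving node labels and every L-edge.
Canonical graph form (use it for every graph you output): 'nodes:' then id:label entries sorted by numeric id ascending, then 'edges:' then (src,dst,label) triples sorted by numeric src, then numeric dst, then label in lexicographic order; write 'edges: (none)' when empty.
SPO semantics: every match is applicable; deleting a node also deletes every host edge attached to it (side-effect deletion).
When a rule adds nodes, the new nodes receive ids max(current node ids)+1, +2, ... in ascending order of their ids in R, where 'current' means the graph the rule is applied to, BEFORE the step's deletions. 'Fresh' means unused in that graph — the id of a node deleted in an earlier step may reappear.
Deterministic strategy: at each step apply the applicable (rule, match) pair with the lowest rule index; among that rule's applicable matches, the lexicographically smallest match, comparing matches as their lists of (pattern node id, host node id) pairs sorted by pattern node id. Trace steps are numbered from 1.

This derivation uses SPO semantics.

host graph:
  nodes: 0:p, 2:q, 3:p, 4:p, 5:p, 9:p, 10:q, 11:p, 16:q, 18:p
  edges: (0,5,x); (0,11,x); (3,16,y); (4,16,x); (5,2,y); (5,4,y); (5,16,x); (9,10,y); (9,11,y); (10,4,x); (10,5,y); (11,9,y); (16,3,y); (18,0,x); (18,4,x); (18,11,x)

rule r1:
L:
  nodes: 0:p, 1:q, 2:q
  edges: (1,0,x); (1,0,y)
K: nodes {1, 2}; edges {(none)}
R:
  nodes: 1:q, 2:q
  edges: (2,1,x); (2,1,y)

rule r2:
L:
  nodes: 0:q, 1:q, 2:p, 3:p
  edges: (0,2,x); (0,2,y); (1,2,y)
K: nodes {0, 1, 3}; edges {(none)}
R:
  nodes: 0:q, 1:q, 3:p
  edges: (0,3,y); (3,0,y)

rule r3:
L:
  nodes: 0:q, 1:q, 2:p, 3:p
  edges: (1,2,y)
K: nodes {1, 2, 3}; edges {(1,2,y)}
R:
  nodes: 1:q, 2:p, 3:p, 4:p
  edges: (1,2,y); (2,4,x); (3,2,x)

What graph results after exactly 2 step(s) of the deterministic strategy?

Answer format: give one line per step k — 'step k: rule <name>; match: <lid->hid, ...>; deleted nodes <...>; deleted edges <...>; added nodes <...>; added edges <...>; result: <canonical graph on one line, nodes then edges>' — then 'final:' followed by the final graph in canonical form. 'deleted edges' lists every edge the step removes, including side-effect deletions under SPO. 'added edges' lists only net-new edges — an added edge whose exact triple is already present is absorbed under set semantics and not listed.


step 1: rule r3; match: 0->2, 1->10, 2->5, 3->0; deleted nodes 2; deleted edges (5,2,y); added nodes 19; added edges (5,19,x); result: nodes: 0:p, 3:p, 4:p, 5:p, 9:p, 10:q, 11:p, 16:q, 18:p, 19:p edges: (0,5,x); (0,11,x); (3,16,y); (4,16,x); (5,4,y); (5,16,x); (5,19,x); (9,10,y); (9,11,y); (10,4,x); (10,5,y); (11,9,y); (16,3,y); (18,0,x); (18,4,x); (18,11,x)
step 2: rule r3; match: 0->10, 1->16, 2->3, 3->0; deleted nodes 10; deleted edges (9,10,y); (10,4,x); (10,5,y); added nodes 20; added edges (0,3,x); (3,20,x); result: nodes: 0:p, 3:p, 4:p, 5:p, 9:p, 11:p, 16:q, 18:p, 19:p, 20:p edges: (0,3,x); (0,5,x); (0,11,x); (3,16,y); (3,20,x); (4,16,x); (5,4,y); (5,16,x); (5,19,x); (9,11,y); (11,9,y); (16,3,y); (18,0,x); (18,4,x); (18,11,x)
final:
nodes: 0:p, 3:p, 4:p, 5:p, 9:p, 11:p, 16:q, 18:p, 19:p, 20:p
edges: (0,3,x); (0,5,x); (0,11,x); (3,16,y); (3,20,x); (4,16,x); (5,4,y); (5,16,x); (5,19,x); (9,11,y); (11,9,y); (16,3,y); (18,0,x); (18,4,x); (18,11,x)


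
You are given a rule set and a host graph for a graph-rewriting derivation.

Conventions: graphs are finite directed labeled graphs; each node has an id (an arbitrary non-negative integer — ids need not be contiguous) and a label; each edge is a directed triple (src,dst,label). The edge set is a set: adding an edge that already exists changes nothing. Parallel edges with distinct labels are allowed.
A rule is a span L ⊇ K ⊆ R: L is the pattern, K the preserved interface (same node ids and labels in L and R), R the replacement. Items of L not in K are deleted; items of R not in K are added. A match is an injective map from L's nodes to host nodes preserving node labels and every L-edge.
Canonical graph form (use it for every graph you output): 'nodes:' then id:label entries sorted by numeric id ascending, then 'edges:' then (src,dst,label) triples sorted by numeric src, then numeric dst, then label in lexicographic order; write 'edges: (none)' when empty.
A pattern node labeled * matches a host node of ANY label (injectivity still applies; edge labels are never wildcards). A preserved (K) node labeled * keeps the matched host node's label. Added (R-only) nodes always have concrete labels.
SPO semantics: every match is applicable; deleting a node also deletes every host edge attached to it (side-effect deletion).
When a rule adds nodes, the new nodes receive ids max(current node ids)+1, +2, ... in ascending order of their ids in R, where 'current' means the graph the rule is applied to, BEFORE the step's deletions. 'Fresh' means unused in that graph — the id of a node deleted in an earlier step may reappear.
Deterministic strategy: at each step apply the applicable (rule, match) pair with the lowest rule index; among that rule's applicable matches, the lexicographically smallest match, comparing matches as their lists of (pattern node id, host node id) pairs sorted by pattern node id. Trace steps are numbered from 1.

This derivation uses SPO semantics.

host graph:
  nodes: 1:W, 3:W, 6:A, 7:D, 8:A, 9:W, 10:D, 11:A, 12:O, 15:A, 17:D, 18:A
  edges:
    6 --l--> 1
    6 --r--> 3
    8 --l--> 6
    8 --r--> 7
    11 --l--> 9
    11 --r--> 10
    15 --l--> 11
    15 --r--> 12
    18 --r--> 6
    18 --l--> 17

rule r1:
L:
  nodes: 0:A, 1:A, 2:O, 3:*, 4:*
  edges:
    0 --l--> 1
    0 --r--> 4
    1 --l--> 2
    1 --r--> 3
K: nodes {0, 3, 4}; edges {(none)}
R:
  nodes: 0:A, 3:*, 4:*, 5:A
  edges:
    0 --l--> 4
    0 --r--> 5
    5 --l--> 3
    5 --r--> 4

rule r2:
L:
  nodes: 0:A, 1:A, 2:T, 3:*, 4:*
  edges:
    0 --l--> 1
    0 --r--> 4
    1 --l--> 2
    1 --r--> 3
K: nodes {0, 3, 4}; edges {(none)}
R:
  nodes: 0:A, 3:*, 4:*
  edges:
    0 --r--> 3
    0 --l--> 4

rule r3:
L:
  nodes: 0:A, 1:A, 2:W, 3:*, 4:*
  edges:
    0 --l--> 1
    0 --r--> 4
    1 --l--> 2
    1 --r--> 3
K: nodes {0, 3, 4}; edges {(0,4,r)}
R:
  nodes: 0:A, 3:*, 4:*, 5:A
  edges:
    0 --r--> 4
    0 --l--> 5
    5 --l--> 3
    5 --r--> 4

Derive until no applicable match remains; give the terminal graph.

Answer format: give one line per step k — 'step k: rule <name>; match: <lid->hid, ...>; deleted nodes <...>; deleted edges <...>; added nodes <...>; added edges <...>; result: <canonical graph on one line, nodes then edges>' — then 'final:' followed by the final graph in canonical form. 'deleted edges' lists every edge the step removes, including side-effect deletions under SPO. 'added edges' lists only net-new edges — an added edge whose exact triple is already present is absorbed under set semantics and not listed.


step 1: rule r3; match: 0->8, 1->6, 2->1, 3->3, 4->7; deleted nodes 1, 6; deleted edges (6,1,l); (6,3,r); (8,6,l); (18,6,r); added nodes 19; added edges (8,19,l); (19,3,l); (19,7,r); result: nodes: 3:W, 7:D, 8:A, 9:W, 10:D, 11:A, 12:O, 15:A, 17:D, 18:A, 19:A edges: (8,7,r); (8,19,l); (11,9,l); (11,10,r); (15,11,l); (15,12,r); (18,17,l); (19,3,l); (19,7,r)
step 2: rule r3; match: 0->15, 1->11, 2->9, 3->10, 4->12; deleted nodes 9, 11; deleted edges (11,9,l); (11,10,r); (15,11,l); added nodes 20; added edges (15,20,l); (20,10,l); (20,12,r); result: nodes: 3:W, 7:D, 8:A, 10:D, 12:O, 15:A, 17:D, 18:A, 19:A, 20:A edges: (8,7,r); (8,19,l); (15,12,r); (15,20,l); (18,17,l); (19,3,l); (19,7,r); (20,10,l); (20,12,r)
final:
nodes: 3:W, 7:D, 8:A, 10:D, 12:O, 15:A, 17:D, 18:A, 19:A, 20:A
edges: (8,7,r); (8,19,l); (15,12,r); (15,20,l); (18,17,l); (19,3,l); (19,7,r); (20,10,l); (20,12,r)


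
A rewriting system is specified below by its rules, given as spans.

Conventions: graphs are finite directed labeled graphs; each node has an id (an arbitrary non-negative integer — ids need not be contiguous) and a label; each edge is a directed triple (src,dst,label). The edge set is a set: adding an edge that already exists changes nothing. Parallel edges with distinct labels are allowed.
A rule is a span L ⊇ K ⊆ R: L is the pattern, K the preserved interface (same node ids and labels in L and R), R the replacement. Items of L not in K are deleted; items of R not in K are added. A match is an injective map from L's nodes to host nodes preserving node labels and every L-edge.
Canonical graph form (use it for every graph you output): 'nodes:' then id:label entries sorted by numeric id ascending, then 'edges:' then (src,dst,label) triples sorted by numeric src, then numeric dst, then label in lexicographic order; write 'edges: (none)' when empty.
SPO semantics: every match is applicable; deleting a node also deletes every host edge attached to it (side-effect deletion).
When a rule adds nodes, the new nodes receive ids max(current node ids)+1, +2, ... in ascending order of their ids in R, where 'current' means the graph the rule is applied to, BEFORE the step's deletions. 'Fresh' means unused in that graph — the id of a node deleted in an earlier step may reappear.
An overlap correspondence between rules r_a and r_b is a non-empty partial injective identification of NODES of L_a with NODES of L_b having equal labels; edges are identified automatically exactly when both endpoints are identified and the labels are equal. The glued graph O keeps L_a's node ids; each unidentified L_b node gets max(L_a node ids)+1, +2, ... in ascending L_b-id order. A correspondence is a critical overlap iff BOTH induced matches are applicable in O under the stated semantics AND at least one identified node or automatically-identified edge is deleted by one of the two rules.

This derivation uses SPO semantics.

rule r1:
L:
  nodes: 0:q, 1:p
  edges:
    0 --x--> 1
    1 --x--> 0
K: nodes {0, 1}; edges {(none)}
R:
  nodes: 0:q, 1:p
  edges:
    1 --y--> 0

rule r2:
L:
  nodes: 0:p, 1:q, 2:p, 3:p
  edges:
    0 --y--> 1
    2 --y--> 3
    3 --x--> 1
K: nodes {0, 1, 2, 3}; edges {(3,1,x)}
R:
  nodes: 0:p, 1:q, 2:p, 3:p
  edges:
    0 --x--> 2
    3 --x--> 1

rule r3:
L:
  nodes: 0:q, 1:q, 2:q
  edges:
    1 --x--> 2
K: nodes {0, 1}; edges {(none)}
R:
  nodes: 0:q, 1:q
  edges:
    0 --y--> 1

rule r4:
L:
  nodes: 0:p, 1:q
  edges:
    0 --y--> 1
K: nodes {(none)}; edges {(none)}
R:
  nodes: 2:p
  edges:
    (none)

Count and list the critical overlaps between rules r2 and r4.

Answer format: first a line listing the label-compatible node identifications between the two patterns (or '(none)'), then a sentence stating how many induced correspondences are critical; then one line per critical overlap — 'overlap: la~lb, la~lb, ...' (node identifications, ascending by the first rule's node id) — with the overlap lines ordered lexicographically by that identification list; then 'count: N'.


label-compatible node identifications between L(r2) and L(r4): 0~0, 1~1, 2~0, 3~0
7 of the induced correspondences are critical overlaps of r2 and r4.
overlap: 0~0
overlap: 0~0, 1~1
overlap: 1~1
overlap: 1~1, 2~0
overlap: 1~1, 3~0
overlap: 2~0
overlap: 3~0
count: 7


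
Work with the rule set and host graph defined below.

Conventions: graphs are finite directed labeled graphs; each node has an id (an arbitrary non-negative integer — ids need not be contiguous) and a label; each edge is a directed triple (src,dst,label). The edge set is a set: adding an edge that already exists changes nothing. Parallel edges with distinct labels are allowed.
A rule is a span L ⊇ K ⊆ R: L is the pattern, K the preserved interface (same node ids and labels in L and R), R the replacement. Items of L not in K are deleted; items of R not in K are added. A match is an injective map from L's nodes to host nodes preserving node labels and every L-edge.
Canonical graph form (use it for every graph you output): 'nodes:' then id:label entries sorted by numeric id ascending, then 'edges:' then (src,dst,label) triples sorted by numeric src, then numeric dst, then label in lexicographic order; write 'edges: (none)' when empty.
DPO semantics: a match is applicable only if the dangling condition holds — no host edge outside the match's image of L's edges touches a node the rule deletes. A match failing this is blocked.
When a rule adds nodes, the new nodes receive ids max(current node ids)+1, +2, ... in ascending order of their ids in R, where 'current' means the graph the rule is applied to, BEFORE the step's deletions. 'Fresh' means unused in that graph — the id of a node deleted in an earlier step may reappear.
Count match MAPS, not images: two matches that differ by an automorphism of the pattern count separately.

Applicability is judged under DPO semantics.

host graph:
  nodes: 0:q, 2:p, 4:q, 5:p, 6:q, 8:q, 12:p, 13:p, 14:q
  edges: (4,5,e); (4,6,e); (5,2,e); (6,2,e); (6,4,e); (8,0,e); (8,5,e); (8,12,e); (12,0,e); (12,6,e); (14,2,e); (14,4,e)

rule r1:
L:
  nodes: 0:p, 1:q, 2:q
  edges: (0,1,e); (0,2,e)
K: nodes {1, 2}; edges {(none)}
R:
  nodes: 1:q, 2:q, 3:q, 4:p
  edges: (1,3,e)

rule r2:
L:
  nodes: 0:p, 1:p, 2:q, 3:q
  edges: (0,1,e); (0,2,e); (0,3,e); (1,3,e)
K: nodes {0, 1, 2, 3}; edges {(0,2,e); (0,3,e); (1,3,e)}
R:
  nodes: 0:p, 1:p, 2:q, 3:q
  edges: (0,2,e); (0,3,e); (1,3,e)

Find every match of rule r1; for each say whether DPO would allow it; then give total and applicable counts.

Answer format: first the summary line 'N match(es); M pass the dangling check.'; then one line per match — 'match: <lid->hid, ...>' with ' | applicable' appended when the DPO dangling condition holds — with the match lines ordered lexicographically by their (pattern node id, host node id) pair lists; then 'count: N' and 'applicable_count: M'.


2 match(es); 0 pass the dangling check.
match: 0->12, 1->0, 2->6
match: 0->12, 1->6, 2->0
count: 2
applicable_count: 0


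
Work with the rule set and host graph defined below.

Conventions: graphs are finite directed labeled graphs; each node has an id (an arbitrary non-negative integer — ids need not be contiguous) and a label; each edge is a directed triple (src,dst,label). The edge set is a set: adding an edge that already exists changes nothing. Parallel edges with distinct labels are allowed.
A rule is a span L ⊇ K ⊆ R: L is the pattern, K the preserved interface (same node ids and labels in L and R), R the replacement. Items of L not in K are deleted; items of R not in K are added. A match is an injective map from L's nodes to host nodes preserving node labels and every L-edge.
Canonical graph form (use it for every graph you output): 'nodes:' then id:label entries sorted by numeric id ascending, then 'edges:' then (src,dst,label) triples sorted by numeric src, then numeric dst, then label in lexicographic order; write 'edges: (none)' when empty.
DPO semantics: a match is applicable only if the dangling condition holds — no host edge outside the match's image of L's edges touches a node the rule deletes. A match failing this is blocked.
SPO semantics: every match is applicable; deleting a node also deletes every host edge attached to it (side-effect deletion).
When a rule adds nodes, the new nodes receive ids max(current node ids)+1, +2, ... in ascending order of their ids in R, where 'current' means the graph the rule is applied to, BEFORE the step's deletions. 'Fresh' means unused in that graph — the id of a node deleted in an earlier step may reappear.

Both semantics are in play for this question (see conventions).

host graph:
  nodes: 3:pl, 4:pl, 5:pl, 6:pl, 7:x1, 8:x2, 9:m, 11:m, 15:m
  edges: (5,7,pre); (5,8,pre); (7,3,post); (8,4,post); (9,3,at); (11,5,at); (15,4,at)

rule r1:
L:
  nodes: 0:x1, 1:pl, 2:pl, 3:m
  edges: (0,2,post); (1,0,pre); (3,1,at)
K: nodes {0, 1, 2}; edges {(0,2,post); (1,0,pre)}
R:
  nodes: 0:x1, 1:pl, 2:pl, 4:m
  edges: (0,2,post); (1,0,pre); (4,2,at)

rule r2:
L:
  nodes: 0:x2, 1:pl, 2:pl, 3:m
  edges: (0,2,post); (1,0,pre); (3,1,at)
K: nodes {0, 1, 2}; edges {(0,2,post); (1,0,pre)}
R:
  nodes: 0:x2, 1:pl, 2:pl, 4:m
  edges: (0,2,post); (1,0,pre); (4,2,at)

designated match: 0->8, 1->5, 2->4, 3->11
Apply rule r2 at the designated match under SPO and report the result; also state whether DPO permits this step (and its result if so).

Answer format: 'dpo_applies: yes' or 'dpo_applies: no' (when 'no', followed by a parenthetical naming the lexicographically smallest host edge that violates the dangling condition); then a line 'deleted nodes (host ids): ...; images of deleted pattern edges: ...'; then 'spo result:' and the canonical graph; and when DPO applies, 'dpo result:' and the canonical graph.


dpo_applies: yes
deleted nodes (host ids): 11; images of deleted pattern edges: (11,5,at)
spo result:
nodes: 3:pl, 4:pl, 5:pl, 6:pl, 7:x1, 8:x2, 9:m, 15:m, 16:m
edges: (5,7,pre); (5,8,pre); (7,3,post); (8,4,post); (9,3,at); (15,4,at); (16,4,at)
dpo result:
nodes: 3:pl, 4:pl, 5:pl, 6:pl, 7:x1, 8:x2, 9:m, 15:m, 16:m
edges: (5,7,pre); (5,8,pre); (7,3,post); (8,4,post); (9,3,at); (15,4,at); (16,4,at)


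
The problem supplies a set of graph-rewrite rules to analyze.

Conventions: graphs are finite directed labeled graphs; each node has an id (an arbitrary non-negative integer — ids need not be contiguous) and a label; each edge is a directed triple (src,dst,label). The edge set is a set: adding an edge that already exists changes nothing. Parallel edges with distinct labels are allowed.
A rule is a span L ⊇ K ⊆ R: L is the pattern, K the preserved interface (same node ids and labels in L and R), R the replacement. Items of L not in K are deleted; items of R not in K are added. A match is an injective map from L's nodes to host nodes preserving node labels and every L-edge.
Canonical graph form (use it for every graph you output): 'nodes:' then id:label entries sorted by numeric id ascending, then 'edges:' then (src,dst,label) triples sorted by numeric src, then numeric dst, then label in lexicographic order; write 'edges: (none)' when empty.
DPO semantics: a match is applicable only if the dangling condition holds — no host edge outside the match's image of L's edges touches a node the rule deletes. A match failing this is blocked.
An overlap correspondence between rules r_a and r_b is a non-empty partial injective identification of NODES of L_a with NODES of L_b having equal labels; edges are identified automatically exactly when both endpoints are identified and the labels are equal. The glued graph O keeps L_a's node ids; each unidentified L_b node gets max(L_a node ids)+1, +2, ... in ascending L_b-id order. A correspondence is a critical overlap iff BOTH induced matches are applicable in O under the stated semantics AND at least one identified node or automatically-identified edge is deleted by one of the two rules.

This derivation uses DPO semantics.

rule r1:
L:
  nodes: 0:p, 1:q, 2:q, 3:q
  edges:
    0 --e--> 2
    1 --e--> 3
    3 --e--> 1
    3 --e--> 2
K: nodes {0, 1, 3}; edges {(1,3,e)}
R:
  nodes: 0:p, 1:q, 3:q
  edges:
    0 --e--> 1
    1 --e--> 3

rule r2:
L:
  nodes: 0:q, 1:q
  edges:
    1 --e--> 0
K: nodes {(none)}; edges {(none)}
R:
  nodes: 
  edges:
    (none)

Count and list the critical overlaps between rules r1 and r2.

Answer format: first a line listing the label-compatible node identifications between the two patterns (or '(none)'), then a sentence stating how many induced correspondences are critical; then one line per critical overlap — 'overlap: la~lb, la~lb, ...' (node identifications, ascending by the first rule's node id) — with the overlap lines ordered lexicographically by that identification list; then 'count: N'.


label-compatible node identifications between L(r1) and L(r2): 1~0, 1~1, 2~0, 2~1, 3~0, 3~1
0 of the induced correspondences are critical overlaps of r1 and r2.
count: 0


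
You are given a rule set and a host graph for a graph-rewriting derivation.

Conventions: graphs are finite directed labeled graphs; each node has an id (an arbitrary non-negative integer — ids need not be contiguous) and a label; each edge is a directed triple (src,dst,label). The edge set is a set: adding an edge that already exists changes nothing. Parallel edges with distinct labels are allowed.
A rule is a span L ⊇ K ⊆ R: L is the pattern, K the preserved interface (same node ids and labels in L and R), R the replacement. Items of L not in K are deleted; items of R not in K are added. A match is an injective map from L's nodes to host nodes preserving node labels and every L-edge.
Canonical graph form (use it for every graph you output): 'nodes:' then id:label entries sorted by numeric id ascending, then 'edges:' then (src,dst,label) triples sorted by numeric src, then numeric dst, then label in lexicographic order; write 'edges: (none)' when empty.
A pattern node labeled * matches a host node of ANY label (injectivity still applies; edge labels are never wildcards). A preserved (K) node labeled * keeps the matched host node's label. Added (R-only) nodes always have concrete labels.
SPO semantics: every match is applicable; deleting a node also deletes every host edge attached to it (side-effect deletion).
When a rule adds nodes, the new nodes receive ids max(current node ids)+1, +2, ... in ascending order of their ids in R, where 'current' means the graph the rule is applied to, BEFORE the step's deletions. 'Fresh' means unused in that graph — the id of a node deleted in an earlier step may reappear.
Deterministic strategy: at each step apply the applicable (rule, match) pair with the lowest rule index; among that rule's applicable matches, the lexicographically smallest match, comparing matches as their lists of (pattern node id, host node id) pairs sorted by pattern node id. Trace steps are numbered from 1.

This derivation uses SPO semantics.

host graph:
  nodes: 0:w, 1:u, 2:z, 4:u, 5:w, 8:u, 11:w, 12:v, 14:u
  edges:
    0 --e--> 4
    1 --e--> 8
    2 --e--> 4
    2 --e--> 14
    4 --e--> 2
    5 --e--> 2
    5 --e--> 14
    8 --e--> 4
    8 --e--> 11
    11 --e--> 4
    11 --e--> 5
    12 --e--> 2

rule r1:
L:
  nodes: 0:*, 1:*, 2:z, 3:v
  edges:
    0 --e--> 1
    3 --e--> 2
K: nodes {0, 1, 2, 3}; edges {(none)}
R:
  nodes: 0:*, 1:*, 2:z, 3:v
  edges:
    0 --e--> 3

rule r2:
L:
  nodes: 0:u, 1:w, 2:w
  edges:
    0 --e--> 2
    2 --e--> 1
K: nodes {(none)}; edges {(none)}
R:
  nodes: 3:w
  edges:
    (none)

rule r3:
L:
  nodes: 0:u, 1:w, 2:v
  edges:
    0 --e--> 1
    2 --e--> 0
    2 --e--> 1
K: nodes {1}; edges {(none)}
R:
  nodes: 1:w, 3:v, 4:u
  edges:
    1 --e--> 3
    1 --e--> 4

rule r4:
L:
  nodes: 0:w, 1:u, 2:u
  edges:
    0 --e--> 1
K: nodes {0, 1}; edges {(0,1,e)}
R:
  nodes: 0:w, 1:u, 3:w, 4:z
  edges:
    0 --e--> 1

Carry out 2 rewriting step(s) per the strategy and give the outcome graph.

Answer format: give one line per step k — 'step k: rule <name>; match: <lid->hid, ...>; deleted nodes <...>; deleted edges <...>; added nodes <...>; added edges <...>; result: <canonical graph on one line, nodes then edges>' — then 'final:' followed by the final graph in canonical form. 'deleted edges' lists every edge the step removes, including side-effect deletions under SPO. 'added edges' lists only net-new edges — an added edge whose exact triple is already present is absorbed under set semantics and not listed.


step 1: rule r1; match: 0->0, 1->4, 2->2, 3->12; deleted nodes (none); deleted edges (0,4,e); (12,2,e); added nodes (none); added edges (0,12,e); result: nodes: 0:w, 1:u, 2:z, 4:u, 5:w, 8:u, 11:w, 12:v, 14:u edges: (0,12,e); (1,8,e); (2,4,e); (2,14,e); (4,2,e); (5,2,e); (5,14,e); (8,4,e); (8,11,e); (11,4,e); (11,5,e)
step 2: rule r2; match: 0->8, 1->5, 2->11; deleted nodes 5, 8, 11; deleted edges (1,8,e); (5,2,e); (5,14,e); (8,4,e); (8,11,e); (11,4,e); (11,5,e); added nodes 15; added edges (none); result: nodes: 0:w, 1:u, 2:z, 4:u, 12:v, 14:u, 15:w edges: (0,12,e); (2,4,e); (2,14,e); (4,2,e)
final:
nodes: 0:w, 1:u, 2:z, 4:u, 12:v, 14:u, 15:w
edges: (0,12,e); (2,4,e); (2,14,e); (4,2,e)


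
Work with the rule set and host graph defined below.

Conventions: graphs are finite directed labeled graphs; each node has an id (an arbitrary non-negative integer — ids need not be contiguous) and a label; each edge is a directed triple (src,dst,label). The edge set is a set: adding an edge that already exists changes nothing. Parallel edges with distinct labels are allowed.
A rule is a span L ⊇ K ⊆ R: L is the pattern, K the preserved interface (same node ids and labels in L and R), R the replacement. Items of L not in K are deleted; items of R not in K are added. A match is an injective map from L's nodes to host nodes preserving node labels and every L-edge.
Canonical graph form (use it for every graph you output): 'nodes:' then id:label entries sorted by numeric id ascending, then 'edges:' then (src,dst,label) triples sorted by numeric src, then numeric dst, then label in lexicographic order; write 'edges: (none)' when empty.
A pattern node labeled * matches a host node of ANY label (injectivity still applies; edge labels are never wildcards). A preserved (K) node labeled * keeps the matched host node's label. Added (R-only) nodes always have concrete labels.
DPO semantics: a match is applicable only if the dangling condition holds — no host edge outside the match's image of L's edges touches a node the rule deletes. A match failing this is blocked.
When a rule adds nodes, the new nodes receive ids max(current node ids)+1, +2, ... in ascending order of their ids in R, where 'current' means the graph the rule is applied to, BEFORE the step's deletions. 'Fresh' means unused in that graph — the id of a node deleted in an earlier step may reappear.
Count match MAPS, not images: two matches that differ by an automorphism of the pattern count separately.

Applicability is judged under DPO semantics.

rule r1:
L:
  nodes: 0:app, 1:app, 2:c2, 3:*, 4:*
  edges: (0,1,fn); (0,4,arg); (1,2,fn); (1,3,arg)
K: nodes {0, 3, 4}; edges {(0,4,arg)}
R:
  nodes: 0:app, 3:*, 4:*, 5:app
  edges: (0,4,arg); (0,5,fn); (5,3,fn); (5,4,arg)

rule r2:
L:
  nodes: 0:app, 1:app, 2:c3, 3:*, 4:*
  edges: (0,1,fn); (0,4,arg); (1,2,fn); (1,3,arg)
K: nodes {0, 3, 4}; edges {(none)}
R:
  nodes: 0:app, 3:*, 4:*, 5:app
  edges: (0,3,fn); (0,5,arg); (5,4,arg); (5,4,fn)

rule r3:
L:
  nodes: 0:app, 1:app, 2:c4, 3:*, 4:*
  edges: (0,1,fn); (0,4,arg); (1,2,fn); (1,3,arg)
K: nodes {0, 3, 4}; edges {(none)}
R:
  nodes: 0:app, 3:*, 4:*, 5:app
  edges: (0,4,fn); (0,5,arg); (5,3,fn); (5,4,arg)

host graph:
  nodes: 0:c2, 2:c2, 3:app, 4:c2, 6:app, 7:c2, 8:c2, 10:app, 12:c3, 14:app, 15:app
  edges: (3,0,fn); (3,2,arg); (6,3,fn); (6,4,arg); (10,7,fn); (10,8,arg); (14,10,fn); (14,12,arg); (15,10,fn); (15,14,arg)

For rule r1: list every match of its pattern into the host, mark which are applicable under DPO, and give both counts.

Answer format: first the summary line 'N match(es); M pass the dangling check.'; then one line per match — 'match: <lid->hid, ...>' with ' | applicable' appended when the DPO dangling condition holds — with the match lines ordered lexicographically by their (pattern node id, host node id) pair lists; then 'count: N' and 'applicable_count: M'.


3 match(es); 1 pass the dangling check.
match: 0->6, 1->3, 2->0, 3->2, 4->4 | applicable
match: 0->14, 1->10, 2->7, 3->8, 4->12
match: 0->15, 1->10, 2->7, 3->8, 4->14
count: 3
applicable_count: 1


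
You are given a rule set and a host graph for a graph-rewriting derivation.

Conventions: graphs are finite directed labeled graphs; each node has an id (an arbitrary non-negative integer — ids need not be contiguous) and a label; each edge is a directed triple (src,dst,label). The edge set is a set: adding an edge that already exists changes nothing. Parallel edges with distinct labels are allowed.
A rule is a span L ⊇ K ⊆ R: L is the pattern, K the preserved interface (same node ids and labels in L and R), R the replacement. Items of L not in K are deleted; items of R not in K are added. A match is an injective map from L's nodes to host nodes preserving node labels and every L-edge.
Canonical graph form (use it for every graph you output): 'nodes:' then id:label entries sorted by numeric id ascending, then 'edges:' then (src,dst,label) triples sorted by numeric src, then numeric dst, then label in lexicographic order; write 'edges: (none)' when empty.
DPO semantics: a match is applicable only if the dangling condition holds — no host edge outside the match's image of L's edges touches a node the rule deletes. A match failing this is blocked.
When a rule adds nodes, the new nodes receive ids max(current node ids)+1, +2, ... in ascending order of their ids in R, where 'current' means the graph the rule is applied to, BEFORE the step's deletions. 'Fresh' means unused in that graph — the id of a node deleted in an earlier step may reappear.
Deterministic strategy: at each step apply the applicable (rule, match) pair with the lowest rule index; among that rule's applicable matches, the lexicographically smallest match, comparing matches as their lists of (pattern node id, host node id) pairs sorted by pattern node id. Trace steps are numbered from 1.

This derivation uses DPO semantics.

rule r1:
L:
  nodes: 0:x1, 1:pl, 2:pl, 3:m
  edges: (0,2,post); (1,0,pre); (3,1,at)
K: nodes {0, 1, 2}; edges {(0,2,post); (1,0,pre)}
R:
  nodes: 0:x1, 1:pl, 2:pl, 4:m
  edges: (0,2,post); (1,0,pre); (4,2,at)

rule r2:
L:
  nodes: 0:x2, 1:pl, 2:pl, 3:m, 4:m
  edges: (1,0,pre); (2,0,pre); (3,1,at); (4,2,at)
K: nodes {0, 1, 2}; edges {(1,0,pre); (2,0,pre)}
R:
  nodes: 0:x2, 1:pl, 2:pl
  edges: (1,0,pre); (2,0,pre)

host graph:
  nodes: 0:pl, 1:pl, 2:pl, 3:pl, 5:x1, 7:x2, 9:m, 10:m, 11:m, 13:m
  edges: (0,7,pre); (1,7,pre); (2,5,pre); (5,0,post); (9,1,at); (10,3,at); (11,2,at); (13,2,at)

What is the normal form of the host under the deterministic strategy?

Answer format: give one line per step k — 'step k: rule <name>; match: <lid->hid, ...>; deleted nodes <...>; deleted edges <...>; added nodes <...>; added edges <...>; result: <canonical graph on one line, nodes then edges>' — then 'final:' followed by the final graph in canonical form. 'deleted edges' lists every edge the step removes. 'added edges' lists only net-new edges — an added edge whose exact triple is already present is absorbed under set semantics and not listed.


step 1: rule r1; match: 0->5, 1->2, 2->0, 3->11; deleted nodes 11; deleted edges (11,2,at); added nodes 14; added edges (14,0,at); result: nodes: 0:pl, 1:pl, 2:pl, 3:pl, 5:x1, 7:x2, 9:m, 10:m, 13:m, 14:m edges: (0,7,pre); (1,7,pre); (2,5,pre); (5,0,post); (9,1,at); (10,3,at); (13,2,at); (14,0,at)
step 2: rule r1; match: 0->5, 1->2, 2->0, 3->13; deleted nodes 13; deleted edges (13,2,at); added nodes 15; added edges (15,0,at); result: nodes: 0:pl, 1:pl, 2:pl, 3:pl, 5:x1, 7:x2, 9:m, 10:m, 14:m, 15:m edges: (0,7,pre); (1,7,pre); (2,5,pre); (5,0,post); (9,1,at); (10,3,at); (14,0,at); (15,0,at)
step 3: rule r2; match: 0->7, 1->0, 2->1, 3->14, 4->9; deleted nodes 9, 14; deleted edges (9,1,at); (14,0,at); added nodes (none); added edges (none); result: nodes: 0:pl, 1:pl, 2:pl, 3:pl, 5:x1, 7:x2, 10:m, 15:m edges: (0,7,pre); (1,7,pre); (2,5,pre); (5,0,post); (10,3,at); (15,0,at)
final:
nodes: 0:pl, 1:pl, 2:pl, 3:pl, 5:x1, 7:x2, 10:m, 15:m
edges: (0,7,pre); (1,7,pre); (2,5,pre); (5,0,post); (10,3,at); (15,0,at)


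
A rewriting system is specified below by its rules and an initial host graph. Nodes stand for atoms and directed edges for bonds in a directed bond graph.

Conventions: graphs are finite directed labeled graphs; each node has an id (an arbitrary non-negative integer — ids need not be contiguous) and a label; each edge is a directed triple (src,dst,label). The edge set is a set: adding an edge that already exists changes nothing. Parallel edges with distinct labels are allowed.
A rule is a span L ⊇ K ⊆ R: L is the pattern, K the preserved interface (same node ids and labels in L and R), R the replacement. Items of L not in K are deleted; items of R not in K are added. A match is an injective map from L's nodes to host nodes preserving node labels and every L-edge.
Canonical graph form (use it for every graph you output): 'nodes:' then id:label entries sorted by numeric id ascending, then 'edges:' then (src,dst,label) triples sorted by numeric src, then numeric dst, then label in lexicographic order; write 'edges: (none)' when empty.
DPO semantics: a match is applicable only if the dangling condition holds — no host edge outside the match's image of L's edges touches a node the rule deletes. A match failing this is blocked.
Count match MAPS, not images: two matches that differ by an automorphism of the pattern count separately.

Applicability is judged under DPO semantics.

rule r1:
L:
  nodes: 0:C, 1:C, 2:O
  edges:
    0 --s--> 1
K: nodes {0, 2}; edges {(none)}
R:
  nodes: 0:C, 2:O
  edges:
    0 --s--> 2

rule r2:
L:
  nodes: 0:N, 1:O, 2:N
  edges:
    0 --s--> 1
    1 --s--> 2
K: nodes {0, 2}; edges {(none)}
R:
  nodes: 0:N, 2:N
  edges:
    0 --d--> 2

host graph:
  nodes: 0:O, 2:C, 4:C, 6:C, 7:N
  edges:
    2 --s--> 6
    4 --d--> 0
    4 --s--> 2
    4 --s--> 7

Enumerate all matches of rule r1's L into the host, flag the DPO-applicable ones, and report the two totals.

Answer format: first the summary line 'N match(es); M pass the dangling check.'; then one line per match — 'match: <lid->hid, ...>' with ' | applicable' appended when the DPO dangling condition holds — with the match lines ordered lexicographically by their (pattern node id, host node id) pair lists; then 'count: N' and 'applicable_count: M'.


2 match(es); 1 pass the dangling check.
match: 0->2, 1->6, 2->0 | applicable
match: 0->4, 1->2, 2->0
count: 2
applicable_count: 1


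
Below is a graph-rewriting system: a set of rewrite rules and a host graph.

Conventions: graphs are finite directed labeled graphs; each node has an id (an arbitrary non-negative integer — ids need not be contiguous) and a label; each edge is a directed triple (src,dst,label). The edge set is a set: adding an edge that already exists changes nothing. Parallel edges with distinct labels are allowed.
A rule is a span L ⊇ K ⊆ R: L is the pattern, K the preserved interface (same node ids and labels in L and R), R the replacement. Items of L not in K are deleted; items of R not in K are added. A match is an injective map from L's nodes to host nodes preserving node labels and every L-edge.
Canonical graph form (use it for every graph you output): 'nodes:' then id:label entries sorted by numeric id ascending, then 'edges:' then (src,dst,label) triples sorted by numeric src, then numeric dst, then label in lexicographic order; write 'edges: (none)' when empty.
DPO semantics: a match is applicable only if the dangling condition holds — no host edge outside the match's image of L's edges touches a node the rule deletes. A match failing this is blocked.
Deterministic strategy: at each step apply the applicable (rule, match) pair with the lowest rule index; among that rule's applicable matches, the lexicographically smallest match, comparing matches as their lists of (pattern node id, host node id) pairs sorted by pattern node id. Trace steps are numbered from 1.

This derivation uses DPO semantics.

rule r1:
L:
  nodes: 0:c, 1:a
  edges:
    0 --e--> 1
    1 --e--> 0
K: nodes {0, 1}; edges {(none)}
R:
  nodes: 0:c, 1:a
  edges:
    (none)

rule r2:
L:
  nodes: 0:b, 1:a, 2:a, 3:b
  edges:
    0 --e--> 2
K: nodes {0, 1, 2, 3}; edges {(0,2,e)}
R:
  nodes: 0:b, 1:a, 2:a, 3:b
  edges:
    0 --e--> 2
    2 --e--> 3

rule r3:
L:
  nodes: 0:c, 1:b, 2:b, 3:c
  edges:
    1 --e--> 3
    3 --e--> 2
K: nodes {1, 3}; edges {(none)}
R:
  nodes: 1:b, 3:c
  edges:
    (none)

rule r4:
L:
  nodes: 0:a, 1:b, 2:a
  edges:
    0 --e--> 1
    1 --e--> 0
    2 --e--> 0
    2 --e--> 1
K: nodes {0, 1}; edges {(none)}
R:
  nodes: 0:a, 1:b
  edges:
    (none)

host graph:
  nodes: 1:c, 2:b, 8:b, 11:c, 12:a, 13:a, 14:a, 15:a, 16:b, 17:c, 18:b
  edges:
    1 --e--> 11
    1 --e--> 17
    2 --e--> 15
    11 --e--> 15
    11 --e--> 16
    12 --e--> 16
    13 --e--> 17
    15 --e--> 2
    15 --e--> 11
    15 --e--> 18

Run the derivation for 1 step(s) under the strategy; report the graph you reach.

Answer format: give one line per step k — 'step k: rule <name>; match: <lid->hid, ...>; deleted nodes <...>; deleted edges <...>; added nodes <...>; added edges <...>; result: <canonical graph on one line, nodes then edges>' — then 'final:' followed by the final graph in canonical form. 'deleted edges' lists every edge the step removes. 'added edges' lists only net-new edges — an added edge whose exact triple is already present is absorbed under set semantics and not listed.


step 1: rule r1; match: 0->11, 1->15; deleted nodes (none); deleted edges (11,15,e); (15,11,e); added nodes (none); added edges (none); result: nodes: 1:c, 2:b, 8:b, 11:c, 12:a, 13:a, 14:a, 15:a, 16:b, 17:c, 18:b edges: (1,11,e); (1,17,e); (2,15,e); (11,16,e); (12,16,e); (13,17,e); (15,2,e); (15,18,e)
final:
nodes: 1:c, 2:b, 8:b, 11:c, 12:a, 13:a, 14:a, 15:a, 16:b, 17:c, 18:b
edges: (1,11,e); (1,17,e); (2,15,e); (11,16,e); (12,16,e); (13,17,e); (15,2,e); (15,18,e)
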